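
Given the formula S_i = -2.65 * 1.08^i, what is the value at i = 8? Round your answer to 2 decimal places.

S_8 = -2.65 * 1.08^8 ≈ -2.65 * 1.8509 ≈ -4.9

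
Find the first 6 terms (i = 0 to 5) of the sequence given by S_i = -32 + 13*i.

This is an arithmetic sequence.
i=0: S_0 = -32 + 13*0 = -32
i=1: S_1 = -32 + 13*1 = -19
i=2: S_2 = -32 + 13*2 = -6
i=3: S_3 = -32 + 13*3 = 7
i=4: S_4 = -32 + 13*4 = 20
i=5: S_5 = -32 + 13*5 = 33
The first 6 terms are: [-32, -19, -6, 7, 20, 33]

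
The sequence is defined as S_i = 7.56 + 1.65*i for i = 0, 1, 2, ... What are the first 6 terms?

This is an arithmetic sequence.
i=0: S_0 = 7.56 + 1.65*0 = 7.56
i=1: S_1 = 7.56 + 1.65*1 = 9.21
i=2: S_2 = 7.56 + 1.65*2 = 10.86
i=3: S_3 = 7.56 + 1.65*3 = 12.51
i=4: S_4 = 7.56 + 1.65*4 = 14.16
i=5: S_5 = 7.56 + 1.65*5 = 15.81
The first 6 terms are: [7.56, 9.21, 10.86, 12.51, 14.16, 15.81]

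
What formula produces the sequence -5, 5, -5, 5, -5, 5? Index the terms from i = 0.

Check ratios: 5 / -5 = -1.0
Common ratio r = -1.
First term a = -5.
Formula: S_i = -5 * (-1)^i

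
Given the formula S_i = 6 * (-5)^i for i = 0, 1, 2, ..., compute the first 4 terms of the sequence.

This is a geometric sequence.
i=0: S_0 = 6 * (-5)^0 = 6
i=1: S_1 = 6 * (-5)^1 = -30
i=2: S_2 = 6 * (-5)^2 = 150
i=3: S_3 = 6 * (-5)^3 = -750
The first 4 terms are: [6, -30, 150, -750]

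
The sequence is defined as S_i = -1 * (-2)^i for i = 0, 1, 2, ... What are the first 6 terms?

This is a geometric sequence.
i=0: S_0 = -1 * (-2)^0 = -1
i=1: S_1 = -1 * (-2)^1 = 2
i=2: S_2 = -1 * (-2)^2 = -4
i=3: S_3 = -1 * (-2)^3 = 8
i=4: S_4 = -1 * (-2)^4 = -16
i=5: S_5 = -1 * (-2)^5 = 32
The first 6 terms are: [-1, 2, -4, 8, -16, 32]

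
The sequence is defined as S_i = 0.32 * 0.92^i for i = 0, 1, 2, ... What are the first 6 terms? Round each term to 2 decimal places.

This is a geometric sequence.
i=0: S_0 = 0.32 * 0.92^0 = 0.32
i=1: S_1 = 0.32 * 0.92^1 ≈ 0.29
i=2: S_2 = 0.32 * 0.92^2 ≈ 0.27
i=3: S_3 = 0.32 * 0.92^3 ≈ 0.25
i=4: S_4 = 0.32 * 0.92^4 ≈ 0.23
i=5: S_5 = 0.32 * 0.92^5 ≈ 0.21
The first 6 terms are: [0.32, 0.29, 0.27, 0.25, 0.23, 0.21]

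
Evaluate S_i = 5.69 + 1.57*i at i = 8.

S_8 = 5.69 + 1.57*8 = 5.69 + 12.56 = 18.25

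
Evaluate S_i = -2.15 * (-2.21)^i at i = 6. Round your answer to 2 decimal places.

S_6 = -2.15 * (-2.21)^6 ≈ -2.15 * 116.5074 ≈ -250.49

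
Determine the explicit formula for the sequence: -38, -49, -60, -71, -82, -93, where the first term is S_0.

Check differences: -49 - -38 = -11
-60 - -49 = -11
Common difference d = -11.
First term a = -38.
Formula: S_i = -38 - 11*i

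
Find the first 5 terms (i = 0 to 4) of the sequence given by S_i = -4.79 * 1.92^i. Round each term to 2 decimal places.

This is a geometric sequence.
i=0: S_0 = -4.79 * 1.92^0 = -4.79
i=1: S_1 = -4.79 * 1.92^1 ≈ -9.2
i=2: S_2 = -4.79 * 1.92^2 ≈ -17.66
i=3: S_3 = -4.79 * 1.92^3 ≈ -33.9
i=4: S_4 = -4.79 * 1.92^4 ≈ -65.09
The first 5 terms are: [-4.79, -9.2, -17.66, -33.9, -65.09]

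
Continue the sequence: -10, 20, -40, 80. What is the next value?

Ratios: 20 / -10 = -2.0
This is a geometric sequence with common ratio r = -2.
Next term = 80 * -2 = -160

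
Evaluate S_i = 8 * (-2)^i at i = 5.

S_5 = 8 * (-2)^5 = 8 * -32 = -256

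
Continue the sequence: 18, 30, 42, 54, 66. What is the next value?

Differences: 30 - 18 = 12
This is an arithmetic sequence with common difference d = 12.
Next term = 66 + 12 = 78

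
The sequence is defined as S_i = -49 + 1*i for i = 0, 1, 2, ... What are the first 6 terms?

This is an arithmetic sequence.
i=0: S_0 = -49 + 1*0 = -49
i=1: S_1 = -49 + 1*1 = -48
i=2: S_2 = -49 + 1*2 = -47
i=3: S_3 = -49 + 1*3 = -46
i=4: S_4 = -49 + 1*4 = -45
i=5: S_5 = -49 + 1*5 = -44
The first 6 terms are: [-49, -48, -47, -46, -45, -44]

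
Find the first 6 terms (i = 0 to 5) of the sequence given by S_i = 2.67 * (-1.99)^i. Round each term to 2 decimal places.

This is a geometric sequence.
i=0: S_0 = 2.67 * (-1.99)^0 = 2.67
i=1: S_1 = 2.67 * (-1.99)^1 ≈ -5.31
i=2: S_2 = 2.67 * (-1.99)^2 ≈ 10.57
i=3: S_3 = 2.67 * (-1.99)^3 ≈ -21.04
i=4: S_4 = 2.67 * (-1.99)^4 ≈ 41.87
i=5: S_5 = 2.67 * (-1.99)^5 ≈ -83.33
The first 6 terms are: [2.67, -5.31, 10.57, -21.04, 41.87, -83.33]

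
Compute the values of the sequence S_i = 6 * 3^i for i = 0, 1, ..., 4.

This is a geometric sequence.
i=0: S_0 = 6 * 3^0 = 6
i=1: S_1 = 6 * 3^1 = 18
i=2: S_2 = 6 * 3^2 = 54
i=3: S_3 = 6 * 3^3 = 162
i=4: S_4 = 6 * 3^4 = 486
The first 5 terms are: [6, 18, 54, 162, 486]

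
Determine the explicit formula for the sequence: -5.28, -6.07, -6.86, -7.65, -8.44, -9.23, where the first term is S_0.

Check differences: -6.07 - -5.28 = -0.79
-6.86 - -6.07 = -0.79
Common difference d = -0.79.
First term a = -5.28.
Formula: S_i = -5.28 - 0.79*i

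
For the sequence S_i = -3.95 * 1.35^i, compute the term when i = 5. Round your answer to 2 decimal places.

S_5 = -3.95 * 1.35^5 ≈ -3.95 * 4.484 ≈ -17.71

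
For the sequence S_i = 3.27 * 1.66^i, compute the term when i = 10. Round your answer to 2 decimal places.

S_10 = 3.27 * 1.66^10 ≈ 3.27 * 158.8843 ≈ 519.55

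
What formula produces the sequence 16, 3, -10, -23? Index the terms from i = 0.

Check differences: 3 - 16 = -13
-10 - 3 = -13
Common difference d = -13.
First term a = 16.
Formula: S_i = 16 - 13*i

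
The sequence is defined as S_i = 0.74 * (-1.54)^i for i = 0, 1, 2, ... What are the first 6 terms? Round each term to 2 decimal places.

This is a geometric sequence.
i=0: S_0 = 0.74 * (-1.54)^0 = 0.74
i=1: S_1 = 0.74 * (-1.54)^1 ≈ -1.14
i=2: S_2 = 0.74 * (-1.54)^2 ≈ 1.75
i=3: S_3 = 0.74 * (-1.54)^3 ≈ -2.7
i=4: S_4 = 0.74 * (-1.54)^4 ≈ 4.16
i=5: S_5 = 0.74 * (-1.54)^5 ≈ -6.41
The first 6 terms are: [0.74, -1.14, 1.75, -2.7, 4.16, -6.41]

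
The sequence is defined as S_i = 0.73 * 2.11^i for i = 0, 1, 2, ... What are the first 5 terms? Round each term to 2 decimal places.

This is a geometric sequence.
i=0: S_0 = 0.73 * 2.11^0 = 0.73
i=1: S_1 = 0.73 * 2.11^1 ≈ 1.54
i=2: S_2 = 0.73 * 2.11^2 ≈ 3.25
i=3: S_3 = 0.73 * 2.11^3 ≈ 6.86
i=4: S_4 = 0.73 * 2.11^4 ≈ 14.47
The first 5 terms are: [0.73, 1.54, 3.25, 6.86, 14.47]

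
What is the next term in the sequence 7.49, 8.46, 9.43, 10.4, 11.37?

Differences: 8.46 - 7.49 = 0.97
This is an arithmetic sequence with common difference d = 0.97.
Next term = 11.37 + 0.97 = 12.34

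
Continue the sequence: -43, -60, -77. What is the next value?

Differences: -60 - -43 = -17
This is an arithmetic sequence with common difference d = -17.
Next term = -77 + -17 = -94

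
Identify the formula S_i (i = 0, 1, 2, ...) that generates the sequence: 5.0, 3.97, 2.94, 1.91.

Check differences: 3.97 - 5.0 = -1.03
2.94 - 3.97 = -1.03
Common difference d = -1.03.
First term a = 5.0.
Formula: S_i = 5.00 - 1.03*i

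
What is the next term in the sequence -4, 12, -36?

Ratios: 12 / -4 = -3.0
This is a geometric sequence with common ratio r = -3.
Next term = -36 * -3 = 108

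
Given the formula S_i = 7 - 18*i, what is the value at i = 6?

S_6 = 7 + -18*6 = 7 + -108 = -101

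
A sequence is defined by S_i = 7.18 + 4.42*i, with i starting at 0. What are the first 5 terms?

This is an arithmetic sequence.
i=0: S_0 = 7.18 + 4.42*0 = 7.18
i=1: S_1 = 7.18 + 4.42*1 = 11.6
i=2: S_2 = 7.18 + 4.42*2 = 16.02
i=3: S_3 = 7.18 + 4.42*3 = 20.44
i=4: S_4 = 7.18 + 4.42*4 = 24.86
The first 5 terms are: [7.18, 11.6, 16.02, 20.44, 24.86]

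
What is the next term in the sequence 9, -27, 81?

Ratios: -27 / 9 = -3.0
This is a geometric sequence with common ratio r = -3.
Next term = 81 * -3 = -243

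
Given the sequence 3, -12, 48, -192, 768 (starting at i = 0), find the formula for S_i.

Check ratios: -12 / 3 = -4.0
Common ratio r = -4.
First term a = 3.
Formula: S_i = 3 * (-4)^i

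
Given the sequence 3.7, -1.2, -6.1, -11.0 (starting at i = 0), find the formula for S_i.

Check differences: -1.2 - 3.7 = -4.9
-6.1 - -1.2 = -4.9
Common difference d = -4.9.
First term a = 3.7.
Formula: S_i = 3.70 - 4.90*i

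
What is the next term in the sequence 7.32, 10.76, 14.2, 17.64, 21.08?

Differences: 10.76 - 7.32 = 3.44
This is an arithmetic sequence with common difference d = 3.44.
Next term = 21.08 + 3.44 = 24.52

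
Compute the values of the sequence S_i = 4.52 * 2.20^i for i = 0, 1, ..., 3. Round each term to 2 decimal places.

This is a geometric sequence.
i=0: S_0 = 4.52 * 2.2^0 = 4.52
i=1: S_1 = 4.52 * 2.2^1 ≈ 9.94
i=2: S_2 = 4.52 * 2.2^2 ≈ 21.88
i=3: S_3 = 4.52 * 2.2^3 ≈ 48.13
The first 4 terms are: [4.52, 9.94, 21.88, 48.13]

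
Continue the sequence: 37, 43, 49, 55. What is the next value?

Differences: 43 - 37 = 6
This is an arithmetic sequence with common difference d = 6.
Next term = 55 + 6 = 61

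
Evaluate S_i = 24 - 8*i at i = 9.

S_9 = 24 + -8*9 = 24 + -72 = -48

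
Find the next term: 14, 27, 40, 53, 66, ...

Differences: 27 - 14 = 13
This is an arithmetic sequence with common difference d = 13.
Next term = 66 + 13 = 79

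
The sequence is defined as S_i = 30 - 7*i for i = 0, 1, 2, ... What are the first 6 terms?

This is an arithmetic sequence.
i=0: S_0 = 30 + -7*0 = 30
i=1: S_1 = 30 + -7*1 = 23
i=2: S_2 = 30 + -7*2 = 16
i=3: S_3 = 30 + -7*3 = 9
i=4: S_4 = 30 + -7*4 = 2
i=5: S_5 = 30 + -7*5 = -5
The first 6 terms are: [30, 23, 16, 9, 2, -5]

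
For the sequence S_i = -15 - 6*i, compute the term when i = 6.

S_6 = -15 + -6*6 = -15 + -36 = -51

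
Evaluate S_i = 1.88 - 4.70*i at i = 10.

S_10 = 1.88 + -4.7*10 = 1.88 + -47.0 = -45.12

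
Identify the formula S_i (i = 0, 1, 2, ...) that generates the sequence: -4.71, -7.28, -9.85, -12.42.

Check differences: -7.28 - -4.71 = -2.57
-9.85 - -7.28 = -2.57
Common difference d = -2.57.
First term a = -4.71.
Formula: S_i = -4.71 - 2.57*i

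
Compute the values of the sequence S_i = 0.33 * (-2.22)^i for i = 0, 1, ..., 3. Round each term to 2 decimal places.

This is a geometric sequence.
i=0: S_0 = 0.33 * (-2.22)^0 = 0.33
i=1: S_1 = 0.33 * (-2.22)^1 ≈ -0.73
i=2: S_2 = 0.33 * (-2.22)^2 ≈ 1.63
i=3: S_3 = 0.33 * (-2.22)^3 ≈ -3.61
The first 4 terms are: [0.33, -0.73, 1.63, -3.61]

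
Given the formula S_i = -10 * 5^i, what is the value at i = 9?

S_9 = -10 * 5^9 = -10 * 1953125 = -19531250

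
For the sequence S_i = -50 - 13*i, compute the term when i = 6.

S_6 = -50 + -13*6 = -50 + -78 = -128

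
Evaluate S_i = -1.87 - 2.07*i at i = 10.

S_10 = -1.87 + -2.07*10 = -1.87 + -20.7 = -22.57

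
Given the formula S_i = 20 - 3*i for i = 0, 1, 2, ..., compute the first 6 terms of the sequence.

This is an arithmetic sequence.
i=0: S_0 = 20 + -3*0 = 20
i=1: S_1 = 20 + -3*1 = 17
i=2: S_2 = 20 + -3*2 = 14
i=3: S_3 = 20 + -3*3 = 11
i=4: S_4 = 20 + -3*4 = 8
i=5: S_5 = 20 + -3*5 = 5
The first 6 terms are: [20, 17, 14, 11, 8, 5]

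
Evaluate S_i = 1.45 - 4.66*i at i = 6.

S_6 = 1.45 + -4.66*6 = 1.45 + -27.96 = -26.51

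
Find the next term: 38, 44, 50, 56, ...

Differences: 44 - 38 = 6
This is an arithmetic sequence with common difference d = 6.
Next term = 56 + 6 = 62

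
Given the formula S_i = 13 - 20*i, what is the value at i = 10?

S_10 = 13 + -20*10 = 13 + -200 = -187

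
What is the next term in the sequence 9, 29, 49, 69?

Differences: 29 - 9 = 20
This is an arithmetic sequence with common difference d = 20.
Next term = 69 + 20 = 89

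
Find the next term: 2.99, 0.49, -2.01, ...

Differences: 0.49 - 2.99 = -2.5
This is an arithmetic sequence with common difference d = -2.5.
Next term = -2.01 + -2.5 = -4.51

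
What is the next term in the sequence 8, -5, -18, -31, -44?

Differences: -5 - 8 = -13
This is an arithmetic sequence with common difference d = -13.
Next term = -44 + -13 = -57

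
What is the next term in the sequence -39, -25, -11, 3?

Differences: -25 - -39 = 14
This is an arithmetic sequence with common difference d = 14.
Next term = 3 + 14 = 17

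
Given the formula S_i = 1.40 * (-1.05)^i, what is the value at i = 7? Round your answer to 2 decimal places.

S_7 = 1.4 * (-1.05)^7 ≈ 1.4 * -1.4071 ≈ -1.97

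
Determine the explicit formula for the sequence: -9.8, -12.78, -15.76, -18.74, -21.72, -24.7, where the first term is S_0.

Check differences: -12.78 - -9.8 = -2.98
-15.76 - -12.78 = -2.98
Common difference d = -2.98.
First term a = -9.8.
Formula: S_i = -9.80 - 2.98*i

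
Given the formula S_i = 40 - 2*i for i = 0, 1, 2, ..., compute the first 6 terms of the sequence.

This is an arithmetic sequence.
i=0: S_0 = 40 + -2*0 = 40
i=1: S_1 = 40 + -2*1 = 38
i=2: S_2 = 40 + -2*2 = 36
i=3: S_3 = 40 + -2*3 = 34
i=4: S_4 = 40 + -2*4 = 32
i=5: S_5 = 40 + -2*5 = 30
The first 6 terms are: [40, 38, 36, 34, 32, 30]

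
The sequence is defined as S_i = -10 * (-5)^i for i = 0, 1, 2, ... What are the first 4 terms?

This is a geometric sequence.
i=0: S_0 = -10 * (-5)^0 = -10
i=1: S_1 = -10 * (-5)^1 = 50
i=2: S_2 = -10 * (-5)^2 = -250
i=3: S_3 = -10 * (-5)^3 = 1250
The first 4 terms are: [-10, 50, -250, 1250]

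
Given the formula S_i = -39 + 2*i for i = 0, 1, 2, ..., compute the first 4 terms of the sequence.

This is an arithmetic sequence.
i=0: S_0 = -39 + 2*0 = -39
i=1: S_1 = -39 + 2*1 = -37
i=2: S_2 = -39 + 2*2 = -35
i=3: S_3 = -39 + 2*3 = -33
The first 4 terms are: [-39, -37, -35, -33]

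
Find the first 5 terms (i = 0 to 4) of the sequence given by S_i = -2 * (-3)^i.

This is a geometric sequence.
i=0: S_0 = -2 * (-3)^0 = -2
i=1: S_1 = -2 * (-3)^1 = 6
i=2: S_2 = -2 * (-3)^2 = -18
i=3: S_3 = -2 * (-3)^3 = 54
i=4: S_4 = -2 * (-3)^4 = -162
The first 5 terms are: [-2, 6, -18, 54, -162]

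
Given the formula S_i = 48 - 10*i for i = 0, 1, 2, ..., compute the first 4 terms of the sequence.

This is an arithmetic sequence.
i=0: S_0 = 48 + -10*0 = 48
i=1: S_1 = 48 + -10*1 = 38
i=2: S_2 = 48 + -10*2 = 28
i=3: S_3 = 48 + -10*3 = 18
The first 4 terms are: [48, 38, 28, 18]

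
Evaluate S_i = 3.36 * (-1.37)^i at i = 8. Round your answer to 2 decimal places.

S_8 = 3.36 * (-1.37)^8 ≈ 3.36 * 12.4098 ≈ 41.7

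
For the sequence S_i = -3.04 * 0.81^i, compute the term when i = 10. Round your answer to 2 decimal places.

S_10 = -3.04 * 0.81^10 ≈ -3.04 * 0.1216 ≈ -0.37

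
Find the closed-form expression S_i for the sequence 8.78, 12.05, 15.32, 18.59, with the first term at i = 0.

Check differences: 12.05 - 8.78 = 3.27
15.32 - 12.05 = 3.27
Common difference d = 3.27.
First term a = 8.78.
Formula: S_i = 8.78 + 3.27*i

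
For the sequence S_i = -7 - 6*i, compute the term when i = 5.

S_5 = -7 + -6*5 = -7 + -30 = -37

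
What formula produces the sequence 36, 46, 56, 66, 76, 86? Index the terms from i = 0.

Check differences: 46 - 36 = 10
56 - 46 = 10
Common difference d = 10.
First term a = 36.
Formula: S_i = 36 + 10*i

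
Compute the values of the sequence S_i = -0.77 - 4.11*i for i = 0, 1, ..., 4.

This is an arithmetic sequence.
i=0: S_0 = -0.77 + -4.11*0 = -0.77
i=1: S_1 = -0.77 + -4.11*1 = -4.88
i=2: S_2 = -0.77 + -4.11*2 = -8.99
i=3: S_3 = -0.77 + -4.11*3 = -13.1
i=4: S_4 = -0.77 + -4.11*4 = -17.21
The first 5 terms are: [-0.77, -4.88, -8.99, -13.1, -17.21]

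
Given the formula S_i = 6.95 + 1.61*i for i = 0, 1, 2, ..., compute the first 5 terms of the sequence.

This is an arithmetic sequence.
i=0: S_0 = 6.95 + 1.61*0 = 6.95
i=1: S_1 = 6.95 + 1.61*1 = 8.56
i=2: S_2 = 6.95 + 1.61*2 = 10.17
i=3: S_3 = 6.95 + 1.61*3 = 11.78
i=4: S_4 = 6.95 + 1.61*4 = 13.39
The first 5 terms are: [6.95, 8.56, 10.17, 11.78, 13.39]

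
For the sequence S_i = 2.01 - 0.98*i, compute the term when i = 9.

S_9 = 2.01 + -0.98*9 = 2.01 + -8.82 = -6.81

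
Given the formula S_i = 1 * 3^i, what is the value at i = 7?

S_7 = 1 * 3^7 = 1 * 2187 = 2187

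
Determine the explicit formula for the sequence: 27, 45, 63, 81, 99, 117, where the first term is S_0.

Check differences: 45 - 27 = 18
63 - 45 = 18
Common difference d = 18.
First term a = 27.
Formula: S_i = 27 + 18*i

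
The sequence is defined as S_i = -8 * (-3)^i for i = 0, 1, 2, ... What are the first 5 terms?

This is a geometric sequence.
i=0: S_0 = -8 * (-3)^0 = -8
i=1: S_1 = -8 * (-3)^1 = 24
i=2: S_2 = -8 * (-3)^2 = -72
i=3: S_3 = -8 * (-3)^3 = 216
i=4: S_4 = -8 * (-3)^4 = -648
The first 5 terms are: [-8, 24, -72, 216, -648]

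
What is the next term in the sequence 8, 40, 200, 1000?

Ratios: 40 / 8 = 5.0
This is a geometric sequence with common ratio r = 5.
Next term = 1000 * 5 = 5000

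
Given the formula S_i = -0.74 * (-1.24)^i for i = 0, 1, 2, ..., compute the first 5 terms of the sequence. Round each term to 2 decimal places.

This is a geometric sequence.
i=0: S_0 = -0.74 * (-1.24)^0 = -0.74
i=1: S_1 = -0.74 * (-1.24)^1 ≈ 0.92
i=2: S_2 = -0.74 * (-1.24)^2 ≈ -1.14
i=3: S_3 = -0.74 * (-1.24)^3 ≈ 1.41
i=4: S_4 = -0.74 * (-1.24)^4 ≈ -1.75
The first 5 terms are: [-0.74, 0.92, -1.14, 1.41, -1.75]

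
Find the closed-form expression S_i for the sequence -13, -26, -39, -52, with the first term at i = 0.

Check differences: -26 - -13 = -13
-39 - -26 = -13
Common difference d = -13.
First term a = -13.
Formula: S_i = -13 - 13*i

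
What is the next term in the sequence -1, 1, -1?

Ratios: 1 / -1 = -1.0
This is a geometric sequence with common ratio r = -1.
Next term = -1 * -1 = 1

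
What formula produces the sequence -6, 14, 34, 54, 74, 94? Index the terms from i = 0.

Check differences: 14 - -6 = 20
34 - 14 = 20
Common difference d = 20.
First term a = -6.
Formula: S_i = -6 + 20*i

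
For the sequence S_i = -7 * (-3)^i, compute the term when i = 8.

S_8 = -7 * (-3)^8 = -7 * 6561 = -45927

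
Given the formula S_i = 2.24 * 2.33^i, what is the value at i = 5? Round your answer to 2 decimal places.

S_5 = 2.24 * 2.33^5 ≈ 2.24 * 68.672 ≈ 153.83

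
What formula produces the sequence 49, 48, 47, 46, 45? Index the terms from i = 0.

Check differences: 48 - 49 = -1
47 - 48 = -1
Common difference d = -1.
First term a = 49.
Formula: S_i = 49 - 1*i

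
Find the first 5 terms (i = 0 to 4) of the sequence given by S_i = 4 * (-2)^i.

This is a geometric sequence.
i=0: S_0 = 4 * (-2)^0 = 4
i=1: S_1 = 4 * (-2)^1 = -8
i=2: S_2 = 4 * (-2)^2 = 16
i=3: S_3 = 4 * (-2)^3 = -32
i=4: S_4 = 4 * (-2)^4 = 64
The first 5 terms are: [4, -8, 16, -32, 64]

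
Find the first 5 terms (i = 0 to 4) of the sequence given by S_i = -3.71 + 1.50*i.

This is an arithmetic sequence.
i=0: S_0 = -3.71 + 1.5*0 = -3.71
i=1: S_1 = -3.71 + 1.5*1 = -2.21
i=2: S_2 = -3.71 + 1.5*2 = -0.71
i=3: S_3 = -3.71 + 1.5*3 = 0.79
i=4: S_4 = -3.71 + 1.5*4 = 2.29
The first 5 terms are: [-3.71, -2.21, -0.71, 0.79, 2.29]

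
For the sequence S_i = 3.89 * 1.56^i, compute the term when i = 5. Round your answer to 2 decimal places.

S_5 = 3.89 * 1.56^5 ≈ 3.89 * 9.239 ≈ 35.94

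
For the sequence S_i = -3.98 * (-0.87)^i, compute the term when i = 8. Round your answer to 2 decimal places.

S_8 = -3.98 * (-0.87)^8 ≈ -3.98 * 0.3282 ≈ -1.31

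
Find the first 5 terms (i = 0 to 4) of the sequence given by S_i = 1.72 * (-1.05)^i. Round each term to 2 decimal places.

This is a geometric sequence.
i=0: S_0 = 1.72 * (-1.05)^0 = 1.72
i=1: S_1 = 1.72 * (-1.05)^1 ≈ -1.81
i=2: S_2 = 1.72 * (-1.05)^2 ≈ 1.9
i=3: S_3 = 1.72 * (-1.05)^3 ≈ -1.99
i=4: S_4 = 1.72 * (-1.05)^4 ≈ 2.09
The first 5 terms are: [1.72, -1.81, 1.9, -1.99, 2.09]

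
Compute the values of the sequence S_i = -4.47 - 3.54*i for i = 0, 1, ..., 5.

This is an arithmetic sequence.
i=0: S_0 = -4.47 + -3.54*0 = -4.47
i=1: S_1 = -4.47 + -3.54*1 = -8.01
i=2: S_2 = -4.47 + -3.54*2 = -11.55
i=3: S_3 = -4.47 + -3.54*3 = -15.09
i=4: S_4 = -4.47 + -3.54*4 = -18.63
i=5: S_5 = -4.47 + -3.54*5 = -22.17
The first 6 terms are: [-4.47, -8.01, -11.55, -15.09, -18.63, -22.17]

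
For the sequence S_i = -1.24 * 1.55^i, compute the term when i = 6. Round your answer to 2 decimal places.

S_6 = -1.24 * 1.55^6 ≈ -1.24 * 13.8672 ≈ -17.2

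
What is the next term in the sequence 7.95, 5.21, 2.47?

Differences: 5.21 - 7.95 = -2.74
This is an arithmetic sequence with common difference d = -2.74.
Next term = 2.47 + -2.74 = -0.27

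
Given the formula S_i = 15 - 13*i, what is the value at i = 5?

S_5 = 15 + -13*5 = 15 + -65 = -50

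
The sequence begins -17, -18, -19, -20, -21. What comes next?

Differences: -18 - -17 = -1
This is an arithmetic sequence with common difference d = -1.
Next term = -21 + -1 = -22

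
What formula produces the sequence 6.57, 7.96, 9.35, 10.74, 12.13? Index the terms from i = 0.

Check differences: 7.96 - 6.57 = 1.39
9.35 - 7.96 = 1.39
Common difference d = 1.39.
First term a = 6.57.
Formula: S_i = 6.57 + 1.39*i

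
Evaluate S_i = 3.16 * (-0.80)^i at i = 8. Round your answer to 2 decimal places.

S_8 = 3.16 * (-0.8)^8 ≈ 3.16 * 0.1678 ≈ 0.53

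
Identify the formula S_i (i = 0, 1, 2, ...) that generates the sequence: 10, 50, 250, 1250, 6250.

Check ratios: 50 / 10 = 5.0
Common ratio r = 5.
First term a = 10.
Formula: S_i = 10 * 5^i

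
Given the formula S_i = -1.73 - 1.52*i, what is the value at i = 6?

S_6 = -1.73 + -1.52*6 = -1.73 + -9.12 = -10.85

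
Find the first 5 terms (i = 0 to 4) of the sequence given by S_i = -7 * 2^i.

This is a geometric sequence.
i=0: S_0 = -7 * 2^0 = -7
i=1: S_1 = -7 * 2^1 = -14
i=2: S_2 = -7 * 2^2 = -28
i=3: S_3 = -7 * 2^3 = -56
i=4: S_4 = -7 * 2^4 = -112
The first 5 terms are: [-7, -14, -28, -56, -112]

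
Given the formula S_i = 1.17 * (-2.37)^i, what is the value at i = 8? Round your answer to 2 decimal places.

S_8 = 1.17 * (-2.37)^8 ≈ 1.17 * 995.3751 ≈ 1164.59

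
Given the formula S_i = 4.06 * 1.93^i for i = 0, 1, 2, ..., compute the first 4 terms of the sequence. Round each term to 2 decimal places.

This is a geometric sequence.
i=0: S_0 = 4.06 * 1.93^0 = 4.06
i=1: S_1 = 4.06 * 1.93^1 ≈ 7.84
i=2: S_2 = 4.06 * 1.93^2 ≈ 15.12
i=3: S_3 = 4.06 * 1.93^3 ≈ 29.19
The first 4 terms are: [4.06, 7.84, 15.12, 29.19]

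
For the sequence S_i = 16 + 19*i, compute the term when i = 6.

S_6 = 16 + 19*6 = 16 + 114 = 130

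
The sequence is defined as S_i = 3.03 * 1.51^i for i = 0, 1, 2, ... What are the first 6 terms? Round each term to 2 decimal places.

This is a geometric sequence.
i=0: S_0 = 3.03 * 1.51^0 = 3.03
i=1: S_1 = 3.03 * 1.51^1 ≈ 4.58
i=2: S_2 = 3.03 * 1.51^2 ≈ 6.91
i=3: S_3 = 3.03 * 1.51^3 ≈ 10.43
i=4: S_4 = 3.03 * 1.51^4 ≈ 15.75
i=5: S_5 = 3.03 * 1.51^5 ≈ 23.79
The first 6 terms are: [3.03, 4.58, 6.91, 10.43, 15.75, 23.79]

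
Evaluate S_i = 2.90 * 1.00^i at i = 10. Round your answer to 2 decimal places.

S_10 = 2.9 * 1.0^10 = 2.9 * 1 = 2.9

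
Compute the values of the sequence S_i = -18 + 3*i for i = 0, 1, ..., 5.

This is an arithmetic sequence.
i=0: S_0 = -18 + 3*0 = -18
i=1: S_1 = -18 + 3*1 = -15
i=2: S_2 = -18 + 3*2 = -12
i=3: S_3 = -18 + 3*3 = -9
i=4: S_4 = -18 + 3*4 = -6
i=5: S_5 = -18 + 3*5 = -3
The first 6 terms are: [-18, -15, -12, -9, -6, -3]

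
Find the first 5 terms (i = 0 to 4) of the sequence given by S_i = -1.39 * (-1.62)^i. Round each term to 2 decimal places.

This is a geometric sequence.
i=0: S_0 = -1.39 * (-1.62)^0 = -1.39
i=1: S_1 = -1.39 * (-1.62)^1 ≈ 2.25
i=2: S_2 = -1.39 * (-1.62)^2 ≈ -3.65
i=3: S_3 = -1.39 * (-1.62)^3 ≈ 5.91
i=4: S_4 = -1.39 * (-1.62)^4 ≈ -9.57
The first 5 terms are: [-1.39, 2.25, -3.65, 5.91, -9.57]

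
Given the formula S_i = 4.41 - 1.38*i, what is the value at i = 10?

S_10 = 4.41 + -1.38*10 = 4.41 + -13.8 = -9.39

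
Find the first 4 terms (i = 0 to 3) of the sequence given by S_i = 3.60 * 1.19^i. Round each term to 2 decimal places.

This is a geometric sequence.
i=0: S_0 = 3.6 * 1.19^0 = 3.6
i=1: S_1 = 3.6 * 1.19^1 ≈ 4.28
i=2: S_2 = 3.6 * 1.19^2 ≈ 5.1
i=3: S_3 = 3.6 * 1.19^3 ≈ 6.07
The first 4 terms are: [3.6, 4.28, 5.1, 6.07]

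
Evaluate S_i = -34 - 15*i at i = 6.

S_6 = -34 + -15*6 = -34 + -90 = -124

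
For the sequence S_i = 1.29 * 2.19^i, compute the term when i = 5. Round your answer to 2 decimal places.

S_5 = 1.29 * 2.19^5 ≈ 1.29 * 50.3756 ≈ 64.98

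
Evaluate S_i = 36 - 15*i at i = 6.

S_6 = 36 + -15*6 = 36 + -90 = -54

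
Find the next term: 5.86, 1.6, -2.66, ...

Differences: 1.6 - 5.86 = -4.26
This is an arithmetic sequence with common difference d = -4.26.
Next term = -2.66 + -4.26 = -6.92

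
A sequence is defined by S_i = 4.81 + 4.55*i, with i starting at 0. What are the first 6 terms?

This is an arithmetic sequence.
i=0: S_0 = 4.81 + 4.55*0 = 4.81
i=1: S_1 = 4.81 + 4.55*1 = 9.36
i=2: S_2 = 4.81 + 4.55*2 = 13.91
i=3: S_3 = 4.81 + 4.55*3 = 18.46
i=4: S_4 = 4.81 + 4.55*4 = 23.01
i=5: S_5 = 4.81 + 4.55*5 = 27.56
The first 6 terms are: [4.81, 9.36, 13.91, 18.46, 23.01, 27.56]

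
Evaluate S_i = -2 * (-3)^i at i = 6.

S_6 = -2 * (-3)^6 = -2 * 729 = -1458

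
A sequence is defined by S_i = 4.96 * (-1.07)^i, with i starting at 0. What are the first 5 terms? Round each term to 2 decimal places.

This is a geometric sequence.
i=0: S_0 = 4.96 * (-1.07)^0 = 4.96
i=1: S_1 = 4.96 * (-1.07)^1 ≈ -5.31
i=2: S_2 = 4.96 * (-1.07)^2 ≈ 5.68
i=3: S_3 = 4.96 * (-1.07)^3 ≈ -6.08
i=4: S_4 = 4.96 * (-1.07)^4 ≈ 6.5
The first 5 terms are: [4.96, -5.31, 5.68, -6.08, 6.5]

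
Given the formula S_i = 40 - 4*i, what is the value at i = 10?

S_10 = 40 + -4*10 = 40 + -40 = 0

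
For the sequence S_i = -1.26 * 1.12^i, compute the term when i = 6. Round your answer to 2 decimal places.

S_6 = -1.26 * 1.12^6 ≈ -1.26 * 1.9738 ≈ -2.49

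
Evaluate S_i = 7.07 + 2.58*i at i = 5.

S_5 = 7.07 + 2.58*5 = 7.07 + 12.9 = 19.97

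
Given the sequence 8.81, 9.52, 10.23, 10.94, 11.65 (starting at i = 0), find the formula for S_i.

Check differences: 9.52 - 8.81 = 0.71
10.23 - 9.52 = 0.71
Common difference d = 0.71.
First term a = 8.81.
Formula: S_i = 8.81 + 0.71*i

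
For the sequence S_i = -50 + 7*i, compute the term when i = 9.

S_9 = -50 + 7*9 = -50 + 63 = 13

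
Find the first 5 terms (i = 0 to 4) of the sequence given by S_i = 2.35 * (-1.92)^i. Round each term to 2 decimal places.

This is a geometric sequence.
i=0: S_0 = 2.35 * (-1.92)^0 = 2.35
i=1: S_1 = 2.35 * (-1.92)^1 ≈ -4.51
i=2: S_2 = 2.35 * (-1.92)^2 ≈ 8.66
i=3: S_3 = 2.35 * (-1.92)^3 ≈ -16.63
i=4: S_4 = 2.35 * (-1.92)^4 ≈ 31.94
The first 5 terms are: [2.35, -4.51, 8.66, -16.63, 31.94]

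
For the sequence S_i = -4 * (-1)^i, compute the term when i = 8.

S_8 = -4 * (-1)^8 = -4 * 1 = -4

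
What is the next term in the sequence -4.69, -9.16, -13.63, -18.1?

Differences: -9.16 - -4.69 = -4.47
This is an arithmetic sequence with common difference d = -4.47.
Next term = -18.1 + -4.47 = -22.57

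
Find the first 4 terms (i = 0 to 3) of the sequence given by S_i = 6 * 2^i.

This is a geometric sequence.
i=0: S_0 = 6 * 2^0 = 6
i=1: S_1 = 6 * 2^1 = 12
i=2: S_2 = 6 * 2^2 = 24
i=3: S_3 = 6 * 2^3 = 48
The first 4 terms are: [6, 12, 24, 48]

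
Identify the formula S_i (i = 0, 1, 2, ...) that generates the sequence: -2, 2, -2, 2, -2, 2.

Check ratios: 2 / -2 = -1.0
Common ratio r = -1.
First term a = -2.
Formula: S_i = -2 * (-1)^i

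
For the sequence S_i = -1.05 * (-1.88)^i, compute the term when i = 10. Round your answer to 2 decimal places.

S_10 = -1.05 * (-1.88)^10 ≈ -1.05 * 551.5419 ≈ -579.12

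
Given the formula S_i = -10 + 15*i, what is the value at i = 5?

S_5 = -10 + 15*5 = -10 + 75 = 65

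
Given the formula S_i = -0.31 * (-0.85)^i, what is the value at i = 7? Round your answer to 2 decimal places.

S_7 = -0.31 * (-0.85)^7 ≈ -0.31 * -0.3206 ≈ 0.1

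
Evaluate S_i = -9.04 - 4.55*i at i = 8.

S_8 = -9.04 + -4.55*8 = -9.04 + -36.4 = -45.44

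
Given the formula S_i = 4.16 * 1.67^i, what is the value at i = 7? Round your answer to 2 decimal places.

S_7 = 4.16 * 1.67^7 ≈ 4.16 * 36.2256 ≈ 150.7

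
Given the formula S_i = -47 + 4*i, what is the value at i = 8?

S_8 = -47 + 4*8 = -47 + 32 = -15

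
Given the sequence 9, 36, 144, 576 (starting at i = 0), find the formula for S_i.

Check ratios: 36 / 9 = 4.0
Common ratio r = 4.
First term a = 9.
Formula: S_i = 9 * 4^i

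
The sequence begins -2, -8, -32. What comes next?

Ratios: -8 / -2 = 4.0
This is a geometric sequence with common ratio r = 4.
Next term = -32 * 4 = -128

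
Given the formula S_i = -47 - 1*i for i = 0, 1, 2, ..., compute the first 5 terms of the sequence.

This is an arithmetic sequence.
i=0: S_0 = -47 + -1*0 = -47
i=1: S_1 = -47 + -1*1 = -48
i=2: S_2 = -47 + -1*2 = -49
i=3: S_3 = -47 + -1*3 = -50
i=4: S_4 = -47 + -1*4 = -51
The first 5 terms are: [-47, -48, -49, -50, -51]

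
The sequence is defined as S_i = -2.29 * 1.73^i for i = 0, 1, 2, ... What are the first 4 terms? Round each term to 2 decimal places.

This is a geometric sequence.
i=0: S_0 = -2.29 * 1.73^0 = -2.29
i=1: S_1 = -2.29 * 1.73^1 ≈ -3.96
i=2: S_2 = -2.29 * 1.73^2 ≈ -6.85
i=3: S_3 = -2.29 * 1.73^3 ≈ -11.86
The first 4 terms are: [-2.29, -3.96, -6.85, -11.86]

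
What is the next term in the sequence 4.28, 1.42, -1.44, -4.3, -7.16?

Differences: 1.42 - 4.28 = -2.86
This is an arithmetic sequence with common difference d = -2.86.
Next term = -7.16 + -2.86 = -10.02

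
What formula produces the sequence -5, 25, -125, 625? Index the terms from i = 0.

Check ratios: 25 / -5 = -5.0
Common ratio r = -5.
First term a = -5.
Formula: S_i = -5 * (-5)^i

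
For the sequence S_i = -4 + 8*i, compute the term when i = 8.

S_8 = -4 + 8*8 = -4 + 64 = 60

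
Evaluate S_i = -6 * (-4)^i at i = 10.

S_10 = -6 * (-4)^10 = -6 * 1048576 = -6291456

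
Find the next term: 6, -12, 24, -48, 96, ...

Ratios: -12 / 6 = -2.0
This is a geometric sequence with common ratio r = -2.
Next term = 96 * -2 = -192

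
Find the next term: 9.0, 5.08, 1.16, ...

Differences: 5.08 - 9.0 = -3.92
This is an arithmetic sequence with common difference d = -3.92.
Next term = 1.16 + -3.92 = -2.76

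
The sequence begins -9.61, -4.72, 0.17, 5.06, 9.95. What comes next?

Differences: -4.72 - -9.61 = 4.89
This is an arithmetic sequence with common difference d = 4.89.
Next term = 9.95 + 4.89 = 14.84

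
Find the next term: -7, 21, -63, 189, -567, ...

Ratios: 21 / -7 = -3.0
This is a geometric sequence with common ratio r = -3.
Next term = -567 * -3 = 1701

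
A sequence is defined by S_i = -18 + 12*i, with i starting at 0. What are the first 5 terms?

This is an arithmetic sequence.
i=0: S_0 = -18 + 12*0 = -18
i=1: S_1 = -18 + 12*1 = -6
i=2: S_2 = -18 + 12*2 = 6
i=3: S_3 = -18 + 12*3 = 18
i=4: S_4 = -18 + 12*4 = 30
The first 5 terms are: [-18, -6, 6, 18, 30]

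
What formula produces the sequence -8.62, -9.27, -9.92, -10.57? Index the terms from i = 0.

Check differences: -9.27 - -8.62 = -0.65
-9.92 - -9.27 = -0.65
Common difference d = -0.65.
First term a = -8.62.
Formula: S_i = -8.62 - 0.65*i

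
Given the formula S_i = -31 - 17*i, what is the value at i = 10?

S_10 = -31 + -17*10 = -31 + -170 = -201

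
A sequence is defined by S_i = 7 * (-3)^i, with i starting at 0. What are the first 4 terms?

This is a geometric sequence.
i=0: S_0 = 7 * (-3)^0 = 7
i=1: S_1 = 7 * (-3)^1 = -21
i=2: S_2 = 7 * (-3)^2 = 63
i=3: S_3 = 7 * (-3)^3 = -189
The first 4 terms are: [7, -21, 63, -189]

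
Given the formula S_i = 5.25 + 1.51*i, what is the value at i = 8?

S_8 = 5.25 + 1.51*8 = 5.25 + 12.08 = 17.33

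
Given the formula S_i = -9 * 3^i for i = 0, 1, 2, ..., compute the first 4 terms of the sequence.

This is a geometric sequence.
i=0: S_0 = -9 * 3^0 = -9
i=1: S_1 = -9 * 3^1 = -27
i=2: S_2 = -9 * 3^2 = -81
i=3: S_3 = -9 * 3^3 = -243
The first 4 terms are: [-9, -27, -81, -243]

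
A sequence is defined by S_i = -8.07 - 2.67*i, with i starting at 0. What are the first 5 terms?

This is an arithmetic sequence.
i=0: S_0 = -8.07 + -2.67*0 = -8.07
i=1: S_1 = -8.07 + -2.67*1 = -10.74
i=2: S_2 = -8.07 + -2.67*2 = -13.41
i=3: S_3 = -8.07 + -2.67*3 = -16.08
i=4: S_4 = -8.07 + -2.67*4 = -18.75
The first 5 terms are: [-8.07, -10.74, -13.41, -16.08, -18.75]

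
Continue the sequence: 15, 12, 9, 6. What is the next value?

Differences: 12 - 15 = -3
This is an arithmetic sequence with common difference d = -3.
Next term = 6 + -3 = 3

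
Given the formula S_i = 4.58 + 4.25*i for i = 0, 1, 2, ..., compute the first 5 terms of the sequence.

This is an arithmetic sequence.
i=0: S_0 = 4.58 + 4.25*0 = 4.58
i=1: S_1 = 4.58 + 4.25*1 = 8.83
i=2: S_2 = 4.58 + 4.25*2 = 13.08
i=3: S_3 = 4.58 + 4.25*3 = 17.33
i=4: S_4 = 4.58 + 4.25*4 = 21.58
The first 5 terms are: [4.58, 8.83, 13.08, 17.33, 21.58]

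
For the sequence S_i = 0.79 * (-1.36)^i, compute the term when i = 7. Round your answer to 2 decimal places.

S_7 = 0.79 * (-1.36)^7 ≈ 0.79 * -8.6054 ≈ -6.8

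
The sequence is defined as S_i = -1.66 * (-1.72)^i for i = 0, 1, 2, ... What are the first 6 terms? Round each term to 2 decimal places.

This is a geometric sequence.
i=0: S_0 = -1.66 * (-1.72)^0 = -1.66
i=1: S_1 = -1.66 * (-1.72)^1 ≈ 2.86
i=2: S_2 = -1.66 * (-1.72)^2 ≈ -4.91
i=3: S_3 = -1.66 * (-1.72)^3 ≈ 8.45
i=4: S_4 = -1.66 * (-1.72)^4 ≈ -14.53
i=5: S_5 = -1.66 * (-1.72)^5 ≈ 24.99
The first 6 terms are: [-1.66, 2.86, -4.91, 8.45, -14.53, 24.99]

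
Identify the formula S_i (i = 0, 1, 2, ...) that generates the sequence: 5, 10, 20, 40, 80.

Check ratios: 10 / 5 = 2.0
Common ratio r = 2.
First term a = 5.
Formula: S_i = 5 * 2^i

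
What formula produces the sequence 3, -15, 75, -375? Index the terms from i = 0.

Check ratios: -15 / 3 = -5.0
Common ratio r = -5.
First term a = 3.
Formula: S_i = 3 * (-5)^i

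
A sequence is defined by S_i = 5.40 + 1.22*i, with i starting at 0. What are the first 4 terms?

This is an arithmetic sequence.
i=0: S_0 = 5.4 + 1.22*0 = 5.4
i=1: S_1 = 5.4 + 1.22*1 = 6.62
i=2: S_2 = 5.4 + 1.22*2 = 7.84
i=3: S_3 = 5.4 + 1.22*3 = 9.06
The first 4 terms are: [5.4, 6.62, 7.84, 9.06]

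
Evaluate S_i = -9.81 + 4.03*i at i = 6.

S_6 = -9.81 + 4.03*6 = -9.81 + 24.18 = 14.37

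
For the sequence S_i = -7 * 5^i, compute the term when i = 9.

S_9 = -7 * 5^9 = -7 * 1953125 = -13671875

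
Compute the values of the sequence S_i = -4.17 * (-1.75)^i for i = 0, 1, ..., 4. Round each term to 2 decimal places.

This is a geometric sequence.
i=0: S_0 = -4.17 * (-1.75)^0 = -4.17
i=1: S_1 = -4.17 * (-1.75)^1 ≈ 7.3
i=2: S_2 = -4.17 * (-1.75)^2 ≈ -12.77
i=3: S_3 = -4.17 * (-1.75)^3 ≈ 22.35
i=4: S_4 = -4.17 * (-1.75)^4 ≈ -39.11
The first 5 terms are: [-4.17, 7.3, -12.77, 22.35, -39.11]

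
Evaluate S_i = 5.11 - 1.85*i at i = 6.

S_6 = 5.11 + -1.85*6 = 5.11 + -11.1 = -5.99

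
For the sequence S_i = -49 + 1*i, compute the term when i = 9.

S_9 = -49 + 1*9 = -49 + 9 = -40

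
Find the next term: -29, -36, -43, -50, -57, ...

Differences: -36 - -29 = -7
This is an arithmetic sequence with common difference d = -7.
Next term = -57 + -7 = -64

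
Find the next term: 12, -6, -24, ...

Differences: -6 - 12 = -18
This is an arithmetic sequence with common difference d = -18.
Next term = -24 + -18 = -42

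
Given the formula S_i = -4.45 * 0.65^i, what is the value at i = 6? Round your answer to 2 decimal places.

S_6 = -4.45 * 0.65^6 ≈ -4.45 * 0.0754 ≈ -0.34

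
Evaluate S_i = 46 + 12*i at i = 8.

S_8 = 46 + 12*8 = 46 + 96 = 142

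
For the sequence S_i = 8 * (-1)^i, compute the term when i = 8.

S_8 = 8 * (-1)^8 = 8 * 1 = 8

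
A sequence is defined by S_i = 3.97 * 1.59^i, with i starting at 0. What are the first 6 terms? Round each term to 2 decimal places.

This is a geometric sequence.
i=0: S_0 = 3.97 * 1.59^0 = 3.97
i=1: S_1 = 3.97 * 1.59^1 ≈ 6.31
i=2: S_2 = 3.97 * 1.59^2 ≈ 10.04
i=3: S_3 = 3.97 * 1.59^3 ≈ 15.96
i=4: S_4 = 3.97 * 1.59^4 ≈ 25.37
i=5: S_5 = 3.97 * 1.59^5 ≈ 40.34
The first 6 terms are: [3.97, 6.31, 10.04, 15.96, 25.37, 40.34]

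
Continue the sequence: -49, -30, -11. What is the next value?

Differences: -30 - -49 = 19
This is an arithmetic sequence with common difference d = 19.
Next term = -11 + 19 = 8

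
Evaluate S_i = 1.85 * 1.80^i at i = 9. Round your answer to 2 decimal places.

S_9 = 1.85 * 1.8^9 ≈ 1.85 * 198.3593 ≈ 366.96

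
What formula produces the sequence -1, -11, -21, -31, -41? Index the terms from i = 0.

Check differences: -11 - -1 = -10
-21 - -11 = -10
Common difference d = -10.
First term a = -1.
Formula: S_i = -1 - 10*i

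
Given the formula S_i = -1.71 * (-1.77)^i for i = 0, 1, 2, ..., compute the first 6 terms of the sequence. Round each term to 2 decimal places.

This is a geometric sequence.
i=0: S_0 = -1.71 * (-1.77)^0 = -1.71
i=1: S_1 = -1.71 * (-1.77)^1 ≈ 3.03
i=2: S_2 = -1.71 * (-1.77)^2 ≈ -5.36
i=3: S_3 = -1.71 * (-1.77)^3 ≈ 9.48
i=4: S_4 = -1.71 * (-1.77)^4 ≈ -16.78
i=5: S_5 = -1.71 * (-1.77)^5 ≈ 29.71
The first 6 terms are: [-1.71, 3.03, -5.36, 9.48, -16.78, 29.71]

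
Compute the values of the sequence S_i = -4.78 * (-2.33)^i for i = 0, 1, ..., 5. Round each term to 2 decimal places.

This is a geometric sequence.
i=0: S_0 = -4.78 * (-2.33)^0 = -4.78
i=1: S_1 = -4.78 * (-2.33)^1 ≈ 11.14
i=2: S_2 = -4.78 * (-2.33)^2 ≈ -25.95
i=3: S_3 = -4.78 * (-2.33)^3 ≈ 60.46
i=4: S_4 = -4.78 * (-2.33)^4 ≈ -140.88
i=5: S_5 = -4.78 * (-2.33)^5 ≈ 328.25
The first 6 terms are: [-4.78, 11.14, -25.95, 60.46, -140.88, 328.25]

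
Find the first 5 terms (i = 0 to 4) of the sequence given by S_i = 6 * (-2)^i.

This is a geometric sequence.
i=0: S_0 = 6 * (-2)^0 = 6
i=1: S_1 = 6 * (-2)^1 = -12
i=2: S_2 = 6 * (-2)^2 = 24
i=3: S_3 = 6 * (-2)^3 = -48
i=4: S_4 = 6 * (-2)^4 = 96
The first 5 terms are: [6, -12, 24, -48, 96]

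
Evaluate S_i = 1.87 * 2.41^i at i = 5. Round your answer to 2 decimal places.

S_5 = 1.87 * 2.41^5 ≈ 1.87 * 81.299 ≈ 152.03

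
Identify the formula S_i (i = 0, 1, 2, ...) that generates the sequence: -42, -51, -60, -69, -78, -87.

Check differences: -51 - -42 = -9
-60 - -51 = -9
Common difference d = -9.
First term a = -42.
Formula: S_i = -42 - 9*i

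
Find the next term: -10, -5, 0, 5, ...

Differences: -5 - -10 = 5
This is an arithmetic sequence with common difference d = 5.
Next term = 5 + 5 = 10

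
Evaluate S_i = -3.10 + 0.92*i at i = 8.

S_8 = -3.1 + 0.92*8 = -3.1 + 7.36 = 4.26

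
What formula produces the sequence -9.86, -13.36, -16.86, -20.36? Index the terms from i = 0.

Check differences: -13.36 - -9.86 = -3.5
-16.86 - -13.36 = -3.5
Common difference d = -3.5.
First term a = -9.86.
Formula: S_i = -9.86 - 3.50*i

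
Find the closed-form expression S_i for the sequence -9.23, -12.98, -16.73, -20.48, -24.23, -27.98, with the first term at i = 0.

Check differences: -12.98 - -9.23 = -3.75
-16.73 - -12.98 = -3.75
Common difference d = -3.75.
First term a = -9.23.
Formula: S_i = -9.23 - 3.75*i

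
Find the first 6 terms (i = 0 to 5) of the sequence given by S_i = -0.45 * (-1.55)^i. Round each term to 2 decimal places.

This is a geometric sequence.
i=0: S_0 = -0.45 * (-1.55)^0 = -0.45
i=1: S_1 = -0.45 * (-1.55)^1 ≈ 0.7
i=2: S_2 = -0.45 * (-1.55)^2 ≈ -1.08
i=3: S_3 = -0.45 * (-1.55)^3 ≈ 1.68
i=4: S_4 = -0.45 * (-1.55)^4 ≈ -2.6
i=5: S_5 = -0.45 * (-1.55)^5 ≈ 4.03
The first 6 terms are: [-0.45, 0.7, -1.08, 1.68, -2.6, 4.03]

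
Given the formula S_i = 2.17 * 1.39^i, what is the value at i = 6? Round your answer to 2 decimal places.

S_6 = 2.17 * 1.39^6 ≈ 2.17 * 7.2125 ≈ 15.65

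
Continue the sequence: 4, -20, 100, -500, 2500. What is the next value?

Ratios: -20 / 4 = -5.0
This is a geometric sequence with common ratio r = -5.
Next term = 2500 * -5 = -12500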